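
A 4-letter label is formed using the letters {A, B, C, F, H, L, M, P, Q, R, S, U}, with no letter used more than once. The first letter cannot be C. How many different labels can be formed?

The first letter has 12−1 = 11 choices (anything except C).
The remaining 3 letters are filled from the other 11 symbols without repetition: 11 × 10 × 9 = 990.
Total: 11 × 990 = 10890.

10890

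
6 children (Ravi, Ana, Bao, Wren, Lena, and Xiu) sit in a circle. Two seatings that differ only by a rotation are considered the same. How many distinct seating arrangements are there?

120

Fix one person's seat to break rotational symmetry; the remaining 5 people can be arranged in (5)! = 120 ways.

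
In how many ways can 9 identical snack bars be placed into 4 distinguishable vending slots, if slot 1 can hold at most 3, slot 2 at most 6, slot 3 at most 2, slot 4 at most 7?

Without the upper bounds there are C(12,3) = 220 ways to split 9 among 4 vending slots.
Subtract solutions that violate a single cap (substitute x_i' = x_i − (cap_i+1)): x_1 ≥ 4 gives C(8,3) = 56; x_2 ≥ 7 gives C(5,3) = 10; x_3 ≥ 3 gives C(9,3) = 84; x_4 ≥ 8 gives C(4,3) = 4. Together 154.
Add back pairs where two caps are both exceeded: 0 + 10 + 0 + 0 + 0 + 0 = 10.
By inclusion–exclusion the count is 220 − 154 + 10 = 76.

76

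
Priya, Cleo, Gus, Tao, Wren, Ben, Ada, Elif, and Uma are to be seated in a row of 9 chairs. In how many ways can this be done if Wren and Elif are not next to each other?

Of the 9! = 362880 arrangements, those with Wren and Elif adjacent number 2 × 8! = 80640 (treat the pair as a block with 2 internal orders).
So 362880 − 80640 = 282240 arrangements keep them apart.

282240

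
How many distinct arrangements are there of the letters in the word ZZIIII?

15

Letter multiplicities in ZZIIII: I×4, Z×2.
So there are 6! / (4!·2!) = 15 distinguishable arrangements.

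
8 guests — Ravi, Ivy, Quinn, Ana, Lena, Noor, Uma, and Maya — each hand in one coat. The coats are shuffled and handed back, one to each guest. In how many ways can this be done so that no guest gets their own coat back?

Count assignments avoiding every fixed point. For any j of the 8 guests fixed to their own coat, the other 8−j can be arranged in (8−j)! ways.
By inclusion–exclusion this is Σ_{j=0}^{8} (−1)^j C(8,j)·(8−j)!.
Computing: 40320 − 40320 + 20160 − 6720 + 1680 − 336 + 56 − 8 + 1 = 14833.

14833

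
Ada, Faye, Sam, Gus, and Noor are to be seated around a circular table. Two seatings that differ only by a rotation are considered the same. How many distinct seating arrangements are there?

24

Fix one person's seat to break rotational symmetry; the remaining 4 people can be arranged in (4)! = 24 ways.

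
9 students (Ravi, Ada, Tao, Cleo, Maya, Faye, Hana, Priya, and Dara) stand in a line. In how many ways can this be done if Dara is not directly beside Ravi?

Of the 9! = 362880 arrangements, those with Dara and Ravi adjacent number 2 × 8! = 80640 (treat the pair as a block with 2 internal orders).
So 362880 − 80640 = 282240 arrangements keep them apart.

282240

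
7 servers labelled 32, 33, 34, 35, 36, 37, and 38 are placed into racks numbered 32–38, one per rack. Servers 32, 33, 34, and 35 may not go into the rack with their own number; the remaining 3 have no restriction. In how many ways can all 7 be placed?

Let Aᵢ (for 32 ≤ i ≤ 35) be the placements that put server i in its forbidden rack. Any j of these fix j positions, leaving (7−j)! ways to fill the rest, and there are C(4,j) ways to pick which j.
By inclusion–exclusion, the number of valid placements is Σ_{j=0}^{4} (−1)^j C(4,j)·(7−j)!.
Computing: 5040 − 2880 + 720 − 96 + 6 = 2790.

2790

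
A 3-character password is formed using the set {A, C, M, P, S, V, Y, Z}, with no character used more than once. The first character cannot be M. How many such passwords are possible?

The first character has 8−1 = 7 choices (anything except M).
The remaining 2 characters are filled from the other 7 symbols without repetition: 7 × 6 = 42.
Total: 7 × 42 = 294.

294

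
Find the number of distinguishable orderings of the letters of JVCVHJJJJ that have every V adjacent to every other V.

Treat the 2 copies of V as a single block. The multiset to arrange is then {VV, C, H, J, J, J, J, J}, 8 items in all.
That gives (8)!/(5!) = 336 arrangements.

336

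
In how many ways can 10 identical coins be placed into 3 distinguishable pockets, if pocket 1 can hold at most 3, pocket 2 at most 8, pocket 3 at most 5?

21

By stars and bars, unrestricted non-negative solutions to x_1+…+x_3 = 10 number C(10+2,2) = 66.
Subtract solutions that violate a single cap (substitute x_i' = x_i − (cap_i+1)): x_1 ≥ 4 gives C(8,2) = 28; x_2 ≥ 9 gives C(3,2) = 3; x_3 ≥ 6 gives C(6,2) = 15. Together 46.
Add back pairs where two caps are both exceeded: 0 + 1 + 0 = 1.
By inclusion–exclusion the count is 66 − 46 + 1 = 21.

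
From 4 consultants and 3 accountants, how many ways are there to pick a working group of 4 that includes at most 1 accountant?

Split by how many accountants are chosen (0 through 1).
Sum: C(3,0)·C(4,4) + C(3,1)·C(4,3) = 1 + 12 = 13.

13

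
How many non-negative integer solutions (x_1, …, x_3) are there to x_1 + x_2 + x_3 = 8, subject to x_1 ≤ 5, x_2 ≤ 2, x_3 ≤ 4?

By stars and bars, unrestricted non-negative solutions to x_1+…+x_3 = 8 number C(8+2,2) = 45.
Subtract solutions that violate a single cap (substitute x_i' = x_i − (cap_i+1)): x_1 ≥ 6 gives C(4,2) = 6; x_2 ≥ 3 gives C(7,2) = 21; x_3 ≥ 5 gives C(5,2) = 10. Together 37.
Add back pairs where two caps are both exceeded: 0 + 0 + 1 = 1.
By inclusion–exclusion the count is 45 − 37 + 1 = 9.

9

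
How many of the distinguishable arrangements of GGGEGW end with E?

With the last slot taken by E, it remains to arrange the other 5 letters (GGGGW).
Those 5 letters have G appearing 4 times, giving (5)!/(4!) = 5.

5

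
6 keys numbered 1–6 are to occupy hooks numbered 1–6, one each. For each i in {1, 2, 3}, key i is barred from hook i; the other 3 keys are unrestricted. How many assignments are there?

426

Let Aᵢ (for i ∈ {1, 2, 3}) be the placements that put key i in its forbidden hook. Any j of these fix j positions, leaving (6−j)! ways to fill the rest, and there are C(3,j) ways to pick which j.
By inclusion–exclusion, the number of valid placements is Σ_{j=0}^{3} (−1)^j C(3,j)·(6−j)!.
Computing: 720 − 360 + 72 − 6 = 426.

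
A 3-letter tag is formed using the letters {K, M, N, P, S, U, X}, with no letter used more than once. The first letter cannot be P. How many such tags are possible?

The first letter has 7−1 = 6 choices (anything except P).
The remaining 2 letters are filled from the other 6 symbols without repetition: 6 × 5 = 30.
Total: 6 × 30 = 180.

180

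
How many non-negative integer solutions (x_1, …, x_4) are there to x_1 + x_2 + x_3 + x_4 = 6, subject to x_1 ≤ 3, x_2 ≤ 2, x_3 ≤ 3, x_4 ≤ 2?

By stars and bars, unrestricted non-negative solutions to x_1+…+x_4 = 6 number C(6+3,3) = 84.
Subtract solutions that violate a single cap (substitute x_i' = x_i − (cap_i+1)): x_1 ≥ 4 gives C(5,3) = 10; x_2 ≥ 3 gives C(6,3) = 20; x_3 ≥ 4 gives C(5,3) = 10; x_4 ≥ 3 gives C(6,3) = 20. Together 60.
Add back pairs where two caps are both exceeded: 0 + 0 + 0 + 0 + 1 + 0 = 1.
By inclusion–exclusion the count is 84 − 60 + 1 = 25.

25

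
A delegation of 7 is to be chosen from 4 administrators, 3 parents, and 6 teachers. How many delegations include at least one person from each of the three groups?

Total 7-person selections from all 13: C(13,7) = 1716.
Subtract selections that omit an entire group: no administrators → C(9,7) = 36; no parents → C(10,7) = 120; no teachers → C(7,7) = 1.
Add back selections omitting two groups (i.e. drawn from a single group): C(4,7) + C(3,7) + C(6,7) = 0.
By inclusion–exclusion: 1716 − 157 + 0 = 1559.

1559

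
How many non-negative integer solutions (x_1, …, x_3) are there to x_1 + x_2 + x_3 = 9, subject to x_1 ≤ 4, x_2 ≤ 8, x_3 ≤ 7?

Ignoring the caps, the number of non-negative solutions to x_1+…+x_3 = 9 is C(11,2) = 55.
Subtract solutions that violate a single cap (substitute x_i' = x_i − (cap_i+1)): x_1 ≥ 5 gives C(6,2) = 15; x_2 ≥ 9 gives C(2,2) = 1; x_3 ≥ 8 gives C(3,2) = 3. Together 19.
No two caps can be exceeded simultaneously, so the pair terms are all 0.
By inclusion–exclusion the count is 55 − 19 + 0 = 36.

36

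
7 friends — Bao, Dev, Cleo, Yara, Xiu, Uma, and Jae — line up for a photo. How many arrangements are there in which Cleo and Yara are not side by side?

Of the 7! = 5040 arrangements, those with Cleo and Yara adjacent number 2 × 6! = 1440 (treat the pair as a block with 2 internal orders).
Complementary counting: 5040 − 1440 = 3600.

3600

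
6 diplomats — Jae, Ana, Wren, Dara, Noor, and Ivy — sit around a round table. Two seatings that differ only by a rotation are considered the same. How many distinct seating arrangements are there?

Seat Jae anywhere (absorbing the rotational symmetry), then permute the other 5: (5)! = 120.

120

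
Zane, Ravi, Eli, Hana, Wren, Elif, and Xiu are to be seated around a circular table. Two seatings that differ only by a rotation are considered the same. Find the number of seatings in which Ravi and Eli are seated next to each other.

Glue Ravi and Eli into a block (2 internal orders). Seating 6 units around a circle gives (5)! arrangements.
So 2 × (5)! = 2 × 120 = 240.

240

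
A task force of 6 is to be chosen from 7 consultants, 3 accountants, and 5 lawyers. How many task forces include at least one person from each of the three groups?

3850

With no constraint there are C(15,6) = 5005 possible selections.
Selections missing a whole group: no consultants → C(8,6) = 28; no accountants → C(12,6) = 924; no lawyers → C(10,6) = 210.
Add back selections omitting two groups (i.e. drawn from a single group): C(7,6) + C(3,6) + C(5,6) = 7.
By inclusion–exclusion: 5005 − 1162 + 7 = 3850.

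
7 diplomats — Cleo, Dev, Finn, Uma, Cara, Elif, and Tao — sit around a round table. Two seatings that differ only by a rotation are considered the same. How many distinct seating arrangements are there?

720

Seat Cleo anywhere (absorbing the rotational symmetry), then permute the other 6: (6)! = 720.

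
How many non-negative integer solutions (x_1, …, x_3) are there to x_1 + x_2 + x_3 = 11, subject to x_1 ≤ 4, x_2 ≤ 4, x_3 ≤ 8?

19

Without the upper bounds there are C(13,2) = 78 ways to split 11 among 3 variables.
Subtract solutions that violate a single cap (substitute x_i' = x_i − (cap_i+1)): x_1 ≥ 5 gives C(8,2) = 28; x_2 ≥ 5 gives C(8,2) = 28; x_3 ≥ 9 gives C(4,2) = 6. Together 62.
Add back pairs where two caps are both exceeded: 3 + 0 + 0 = 3.
By inclusion–exclusion the count is 78 − 62 + 3 = 19.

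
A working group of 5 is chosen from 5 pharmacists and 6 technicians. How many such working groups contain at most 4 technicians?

Split by how many technicians are chosen (0 through 4).
Sum: C(6,0)·C(5,5) + C(6,1)·C(5,4) + C(6,2)·C(5,3) + C(6,3)·C(5,2) + C(6,4)·C(5,1) = 1 + 30 + 150 + 200 + 75 = 456.

456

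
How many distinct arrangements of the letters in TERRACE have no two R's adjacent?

There are 7!/(2!·2!) = 1260 arrangements of TERRACE in total.
If the two R's are adjacent, glue them into one block, leaving 6 items to arrange: (6)!/(2!) = 360 ways.
Subtracting, 1260 − 360 = 900 arrangements keep the R's apart.

900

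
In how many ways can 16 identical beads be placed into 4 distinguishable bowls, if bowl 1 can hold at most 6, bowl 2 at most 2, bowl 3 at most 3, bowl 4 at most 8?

Ignoring the caps, the number of non-negative solutions to x_1+…+x_4 = 16 is C(19,3) = 969.
Subtract solutions that violate a single cap (substitute x_i' = x_i − (cap_i+1)): x_1 ≥ 7 gives C(12,3) = 220; x_2 ≥ 3 gives C(16,3) = 560; x_3 ≥ 4 gives C(15,3) = 455; x_4 ≥ 9 gives C(10,3) = 120. Together 1355.
Add back pairs where two caps are both exceeded: 84 + 56 + 1 + 220 + 35 + 20 = 416.
Subtract triples: 10 + 0 + 0 + 1 = 11.
By inclusion–exclusion the count is 969 − 1355 + 416 − 11 = 19.

19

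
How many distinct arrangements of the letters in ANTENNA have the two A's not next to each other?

Total arrangements of ANTENNA: 7!/(3!·2!) = 420.
If the two A's are adjacent, glue them into one block, leaving 6 items to arrange: (6)!/(3!) = 120 ways.
Subtracting, 420 − 120 = 300 arrangements keep the A's apart.

300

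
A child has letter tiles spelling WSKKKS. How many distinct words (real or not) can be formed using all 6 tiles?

WSKKKS has 6 letters with K appearing 3 times and S appearing twice.
Dividing 6! = 720 by 3!·2! = 12 for the repeated letters gives 60.

60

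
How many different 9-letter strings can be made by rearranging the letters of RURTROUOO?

5040

Letter multiplicities in RURTROUOO: O×3, R×3, T×1, U×2.
The number of distinct arrangements is 9!/(3!·3!·2!) = 362880/72 = 5040.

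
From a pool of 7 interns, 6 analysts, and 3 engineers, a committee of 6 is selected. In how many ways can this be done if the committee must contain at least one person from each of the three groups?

6006

Unrestricted: C(16,6) = 8008 ways to pick any 6 of the 16.
Subtract selections that omit an entire group: no interns → C(9,6) = 84; no analysts → C(10,6) = 210; no engineers → C(13,6) = 1716.
Add back selections omitting two groups (i.e. drawn from a single group): C(7,6) + C(6,6) + C(3,6) = 8.
By inclusion–exclusion: 8008 − 2010 + 8 = 6006.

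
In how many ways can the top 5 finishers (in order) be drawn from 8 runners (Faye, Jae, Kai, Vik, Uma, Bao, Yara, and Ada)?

There are 8 choices for 1st place, 7 for 2nd, and so on down to 4 for position 5.
That gives 8 × 7 × 6 × 5 × 4 = 6720.

6720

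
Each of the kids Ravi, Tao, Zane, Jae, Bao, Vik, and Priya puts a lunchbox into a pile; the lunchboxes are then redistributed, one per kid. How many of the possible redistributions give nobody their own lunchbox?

This is the derangement count D_7: permutations of 7 items with no fixed point.
By inclusion–exclusion this is Σ_{j=0}^{7} (−1)^j C(7,j)·(7−j)!.
Computing: 5040 − 5040 + 2520 − 840 + 210 − 42 + 7 − 1 = 1854.

1854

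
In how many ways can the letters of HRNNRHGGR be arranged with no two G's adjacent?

There are 9!/(3!·2!·2!·2!) = 7560 arrangements of HRNNRHGGR in total.
If the two G's are adjacent, glue them into one block, leaving 8 items to arrange: (8)!/(3!·2!·2!) = 1680 ways.
Hence 7560 − 1680 = 5880.

5880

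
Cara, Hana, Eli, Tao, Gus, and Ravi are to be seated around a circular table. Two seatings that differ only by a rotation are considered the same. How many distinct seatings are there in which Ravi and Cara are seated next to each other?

48

Treat {Ravi, Cara} as one unit (2 internal orders) and seat the resulting 5 units around the table: (4)! circular arrangements.
So 2 × (4)! = 2 × 24 = 48.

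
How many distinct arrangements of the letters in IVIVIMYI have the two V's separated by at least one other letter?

630

There are 8!/(4!·2!) = 840 arrangements of IVIVIMYI in total.
Arrangements with the V's together: treat VV as one letter, giving (7)!/(4!) = 210.
Subtracting, 840 − 210 = 630 arrangements keep the V's apart.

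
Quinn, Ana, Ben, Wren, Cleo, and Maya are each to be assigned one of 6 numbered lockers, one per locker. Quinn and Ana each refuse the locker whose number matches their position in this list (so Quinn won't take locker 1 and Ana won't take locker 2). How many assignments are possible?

504

Let Aᵢ (for i ∈ {1, 2}) be the placements that put person i in their forbidden locker. Any j of these fix j positions, leaving (6−j)! ways to fill the rest, and there are C(2,j) ways to pick which j.
By inclusion–exclusion, the number of valid placements is Σ_{j=0}^{2} (−1)^j C(2,j)·(6−j)!.
Computing: 720 − 240 + 24 = 504.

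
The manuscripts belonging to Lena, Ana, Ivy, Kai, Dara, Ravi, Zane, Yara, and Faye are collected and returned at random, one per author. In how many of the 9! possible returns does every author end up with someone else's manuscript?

133496

Count assignments avoiding every fixed point. For any j of the 9 authors fixed to their own manuscript, the other 9−j can be arranged in (9−j)! ways.
By inclusion–exclusion this is Σ_{j=0}^{9} (−1)^j C(9,j)·(9−j)!.
Computing: 362880 − 362880 + 181440 − 60480 + 15120 − 3024 + 504 − 72 + 9 − 1 = 133496.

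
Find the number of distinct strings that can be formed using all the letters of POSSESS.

Letter multiplicities in POSSESS: E×1, O×1, P×1, S×4.
The number of distinct arrangements is 7!/(4!) = 5040/24 = 210.

210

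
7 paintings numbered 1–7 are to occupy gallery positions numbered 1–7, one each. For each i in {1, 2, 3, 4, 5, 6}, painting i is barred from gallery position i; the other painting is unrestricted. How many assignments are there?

2119

Let Aᵢ (for 1 ≤ i ≤ 6) be the placements that put painting i in its forbidden gallery position. Any j of these fix j positions, leaving (7−j)! ways to fill the rest, and there are C(6,j) ways to pick which j.
By inclusion–exclusion, the number of valid placements is Σ_{j=0}^{6} (−1)^j C(6,j)·(7−j)!.
Computing: 5040 − 4320 + 1800 − 480 + 90 − 12 + 1 = 2119.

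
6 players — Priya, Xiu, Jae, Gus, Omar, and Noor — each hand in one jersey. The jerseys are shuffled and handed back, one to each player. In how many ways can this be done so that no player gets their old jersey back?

265

This is the derangement count D_6: permutations of 6 items with no fixed point.
By inclusion–exclusion this is Σ_{j=0}^{6} (−1)^j C(6,j)·(6−j)!.
Computing: 720 − 720 + 360 − 120 + 30 − 6 + 1 = 265.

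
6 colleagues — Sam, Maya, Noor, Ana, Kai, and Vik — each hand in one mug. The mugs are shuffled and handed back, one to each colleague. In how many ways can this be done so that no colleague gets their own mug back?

265

Let Aᵢ be the assignments in which colleague i gets their own mug. We want the size of the complement of A₁∪…∪A_6.
By inclusion–exclusion this is Σ_{j=0}^{6} (−1)^j C(6,j)·(6−j)!.
Computing: 720 − 720 + 360 − 120 + 30 − 6 + 1 = 265.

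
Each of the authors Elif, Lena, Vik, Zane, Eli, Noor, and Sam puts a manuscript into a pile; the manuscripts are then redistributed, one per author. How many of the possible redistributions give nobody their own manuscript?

1854

Let Aᵢ be the assignments in which author i gets their own manuscript. We want the size of the complement of A₁∪…∪A_7.
By inclusion–exclusion this is Σ_{j=0}^{7} (−1)^j C(7,j)·(7−j)!.
Computing: 5040 − 5040 + 2520 − 840 + 210 − 42 + 7 − 1 = 1854.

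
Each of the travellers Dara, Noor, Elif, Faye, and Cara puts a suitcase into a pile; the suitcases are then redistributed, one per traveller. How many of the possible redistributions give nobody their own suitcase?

Let Aᵢ be the assignments in which traveller i gets their own suitcase. We want the size of the complement of A₁∪…∪A_5.
By inclusion–exclusion this is Σ_{j=0}^{5} (−1)^j C(5,j)·(5−j)!.
Computing: 120 − 120 + 60 − 20 + 5 − 1 = 44.

44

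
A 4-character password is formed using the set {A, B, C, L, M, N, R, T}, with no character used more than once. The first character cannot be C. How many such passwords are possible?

1470

The first character has 8−1 = 7 choices (anything except C).
The remaining 3 characters are filled from the other 7 symbols without repetition: 7 × 6 × 5 = 210.
Total: 7 × 210 = 1470.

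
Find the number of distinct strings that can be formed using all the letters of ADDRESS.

1260

Letter multiplicities in ADDRESS: A×1, D×2, E×1, R×1, S×2.
So there are 7! / (2!·2!) = 1260 distinguishable arrangements.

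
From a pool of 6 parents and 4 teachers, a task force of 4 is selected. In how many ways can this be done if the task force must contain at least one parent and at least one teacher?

194

Total 4-person selections from all 10: C(10,4) = 210.
Selections missing a whole group: no parents → C(4,4) = 1; no teachers → C(6,4) = 15.
Both groups omitted at once is impossible, so 210 − 16 = 194.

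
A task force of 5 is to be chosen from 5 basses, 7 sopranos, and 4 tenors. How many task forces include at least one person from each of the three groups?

3010

With no constraint there are C(16,5) = 4368 possible selections.
Selections missing a whole group: no basses → C(11,5) = 462; no sopranos → C(9,5) = 126; no tenors → C(12,5) = 792.
Add back selections omitting two groups (i.e. drawn from a single group): C(5,5) + C(7,5) + C(4,5) = 22.
By inclusion–exclusion: 4368 − 1380 + 22 = 3010.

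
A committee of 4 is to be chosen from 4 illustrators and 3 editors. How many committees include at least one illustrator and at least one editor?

34

Unrestricted: C(7,4) = 35 ways to pick any 4 of the 7.
Subtract selections that omit an entire group: no illustrators → C(3,4) = 0; no editors → C(4,4) = 1.
Both groups omitted at once is impossible, so 35 − 1 = 34.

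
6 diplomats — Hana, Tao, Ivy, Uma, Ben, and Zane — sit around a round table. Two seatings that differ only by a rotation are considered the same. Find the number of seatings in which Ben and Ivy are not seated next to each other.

Without the restriction there are (5)! = 120 seatings.
Seatings with Ben beside Ivy: treat them as a block with 2 internal orders, giving 2 × (4)! = 48.
Subtracting, 120 − 48 = 72.

72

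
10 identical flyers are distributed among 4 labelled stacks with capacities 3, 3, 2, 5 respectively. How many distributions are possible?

By stars and bars, unrestricted non-negative solutions to x_1+…+x_4 = 10 number C(10+3,3) = 286.
Subtract solutions that violate a single cap (substitute x_i' = x_i − (cap_i+1)): x_1 ≥ 4 gives C(9,3) = 84; x_2 ≥ 4 gives C(9,3) = 84; x_3 ≥ 3 gives C(10,3) = 120; x_4 ≥ 6 gives C(7,3) = 35. Together 323.
Add back pairs where two caps are both exceeded: 10 + 20 + 1 + 20 + 1 + 4 = 56.
By inclusion–exclusion the count is 286 − 323 + 56 = 19.

19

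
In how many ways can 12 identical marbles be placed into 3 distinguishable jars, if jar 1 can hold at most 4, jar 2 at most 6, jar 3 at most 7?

By stars and bars, unrestricted non-negative solutions to x_1+…+x_3 = 12 number C(12+2,2) = 91.
Subtract solutions that violate a single cap (substitute x_i' = x_i − (cap_i+1)): x_1 ≥ 5 gives C(9,2) = 36; x_2 ≥ 7 gives C(7,2) = 21; x_3 ≥ 8 gives C(6,2) = 15. Together 72.
Add back pairs where two caps are both exceeded: 1 + 0 + 0 = 1.
By inclusion–exclusion the count is 91 − 72 + 1 = 20.

20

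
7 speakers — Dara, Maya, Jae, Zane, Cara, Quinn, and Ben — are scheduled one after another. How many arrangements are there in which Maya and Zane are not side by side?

3600

Of the 7! = 5040 arrangements, those with Maya and Zane adjacent number 2 × 6! = 1440 (treat the pair as a block with 2 internal orders).
So 5040 − 1440 = 3600 arrangements keep them apart.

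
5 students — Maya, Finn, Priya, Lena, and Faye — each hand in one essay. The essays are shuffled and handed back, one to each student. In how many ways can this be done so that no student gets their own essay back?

44

This is the derangement count D_5: permutations of 5 items with no fixed point.
By inclusion–exclusion this is Σ_{j=0}^{5} (−1)^j C(5,j)·(5−j)!.
Computing: 120 − 120 + 60 − 20 + 5 − 1 = 44.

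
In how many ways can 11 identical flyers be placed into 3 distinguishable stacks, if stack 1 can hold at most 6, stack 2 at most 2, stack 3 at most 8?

Without the upper bounds there are C(13,2) = 78 ways to split 11 among 3 stacks.
Subtract solutions that violate a single cap (substitute x_i' = x_i − (cap_i+1)): x_1 ≥ 7 gives C(6,2) = 15; x_2 ≥ 3 gives C(10,2) = 45; x_3 ≥ 9 gives C(4,2) = 6. Together 66.
Add back pairs where two caps are both exceeded: 3 + 0 + 0 = 3.
By inclusion–exclusion the count is 78 − 66 + 3 = 15.

15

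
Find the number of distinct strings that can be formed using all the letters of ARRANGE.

1260

ARRANGE has 7 letters with A appearing twice and R appearing twice.
The number of distinct arrangements is 7!/(2!·2!) = 5040/4 = 1260.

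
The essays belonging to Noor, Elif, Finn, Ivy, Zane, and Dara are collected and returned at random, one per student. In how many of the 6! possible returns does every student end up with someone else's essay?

Let Aᵢ be the assignments in which student i gets their own essay. We want the size of the complement of A₁∪…∪A_6.
By inclusion–exclusion this is Σ_{j=0}^{6} (−1)^j C(6,j)·(6−j)!.
Computing: 720 − 720 + 360 − 120 + 30 − 6 + 1 = 265.

265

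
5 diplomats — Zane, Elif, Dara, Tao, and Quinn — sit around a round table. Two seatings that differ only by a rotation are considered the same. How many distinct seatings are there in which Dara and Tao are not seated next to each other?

12

Without the restriction there are (4)! = 24 seatings.
Seatings with Dara beside Tao: treat them as a block with 2 internal orders, giving 2 × (3)! = 12.
Subtracting, 24 − 12 = 12.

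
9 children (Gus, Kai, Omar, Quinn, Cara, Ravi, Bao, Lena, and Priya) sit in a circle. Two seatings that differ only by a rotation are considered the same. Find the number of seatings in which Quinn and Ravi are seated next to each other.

10080

Glue Quinn and Ravi into a block (2 internal orders). Seating 8 units around a circle gives (7)! arrangements.
So 2 × (7)! = 2 × 5040 = 10080.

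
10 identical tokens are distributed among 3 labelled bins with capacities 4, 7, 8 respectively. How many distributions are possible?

By stars and bars, unrestricted non-negative solutions to x_1+…+x_3 = 10 number C(10+2,2) = 66.
Subtract solutions that violate a single cap (substitute x_i' = x_i − (cap_i+1)): x_1 ≥ 5 gives C(7,2) = 21; x_2 ≥ 8 gives C(4,2) = 6; x_3 ≥ 9 gives C(3,2) = 3. Together 30.
No two caps can be exceeded simultaneously, so the pair terms are all 0.
By inclusion–exclusion the count is 66 − 30 + 0 = 36.

36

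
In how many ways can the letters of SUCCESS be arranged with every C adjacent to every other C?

Treat the 2 copies of C as a single block. The multiset to arrange is then {CC, E, S, S, S, U}, 6 items in all.
That gives (6)!/(3!) = 120 arrangements.

120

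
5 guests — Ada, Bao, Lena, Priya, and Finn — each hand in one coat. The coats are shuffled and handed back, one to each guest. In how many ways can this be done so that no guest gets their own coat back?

44

Count assignments avoiding every fixed point. For any j of the 5 guests fixed to their own coat, the other 5−j can be arranged in (5−j)! ways.
By inclusion–exclusion this is Σ_{j=0}^{5} (−1)^j C(5,j)·(5−j)!.
Computing: 120 − 120 + 60 − 20 + 5 − 1 = 44.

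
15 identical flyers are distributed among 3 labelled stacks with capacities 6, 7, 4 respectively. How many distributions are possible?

Ignoring the caps, the number of non-negative solutions to x_1+…+x_3 = 15 is C(17,2) = 136.
Subtract solutions that violate a single cap (substitute x_i' = x_i − (cap_i+1)): x_1 ≥ 7 gives C(10,2) = 45; x_2 ≥ 8 gives C(9,2) = 36; x_3 ≥ 5 gives C(12,2) = 66. Together 147.
Add back pairs where two caps are both exceeded: 1 + 10 + 6 = 17.
By inclusion–exclusion the count is 136 − 147 + 17 = 6.

6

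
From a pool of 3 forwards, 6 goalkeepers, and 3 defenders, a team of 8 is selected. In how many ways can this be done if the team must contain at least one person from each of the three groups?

477

With no constraint there are C(12,8) = 495 possible selections.
Subtract selections that omit an entire group: no forwards → C(9,8) = 9; no goalkeepers → C(6,8) = 0; no defenders → C(9,8) = 9.
Add back selections omitting two groups (i.e. drawn from a single group): C(3,8) + C(6,8) + C(3,8) = 0.
By inclusion–exclusion: 495 − 18 + 0 = 477.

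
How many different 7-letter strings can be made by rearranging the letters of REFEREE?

REFEREE has 7 letters with E appearing 4 times and R appearing twice.
The number of distinct arrangements is 7!/(4!·2!) = 5040/48 = 105.

105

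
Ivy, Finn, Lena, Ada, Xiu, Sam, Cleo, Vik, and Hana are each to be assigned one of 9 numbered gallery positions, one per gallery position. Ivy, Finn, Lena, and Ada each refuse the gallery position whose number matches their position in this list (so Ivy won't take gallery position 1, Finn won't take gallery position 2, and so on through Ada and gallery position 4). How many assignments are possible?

Let Aᵢ (for 1 ≤ i ≤ 4) be the placements that put person i in their forbidden gallery position. Any j of these fix j positions, leaving (9−j)! ways to fill the rest, and there are C(4,j) ways to pick which j.
By inclusion–exclusion, the number of valid placements is Σ_{j=0}^{4} (−1)^j C(4,j)·(9−j)!.
Computing: 362880 − 161280 + 30240 − 2880 + 120 = 229080.

229080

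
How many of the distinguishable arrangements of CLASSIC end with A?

With the last slot taken by A, it remains to arrange the other 6 letters (CLSSIC).
Those 6 letters have C appearing twice and S appearing twice, giving (6)!/(2!·2!) = 180.

180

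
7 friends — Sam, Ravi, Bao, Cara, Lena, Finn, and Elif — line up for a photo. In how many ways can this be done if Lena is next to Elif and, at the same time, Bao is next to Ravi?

480

Treat {Lena,Elif} as one block (2 orders) and {Bao,Ravi} as another (2 orders).
That leaves 5 units to arrange: 2 × 2 × 5! = 4 × 120 = 480.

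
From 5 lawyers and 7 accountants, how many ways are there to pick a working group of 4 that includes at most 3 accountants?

460

Split by how many accountants are chosen (0 through 3).
Sum: C(7,0)·C(5,4) + C(7,1)·C(5,3) + C(7,2)·C(5,2) + C(7,3)·C(5,1) = 5 + 70 + 210 + 175 = 460.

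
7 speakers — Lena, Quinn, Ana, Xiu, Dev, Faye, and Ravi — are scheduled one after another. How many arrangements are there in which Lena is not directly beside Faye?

3600

There are 7! = 5040 arrangements in all. If Lena and Faye are adjacent, merging them into one block gives 2·(6)! = 1440 arrangements.
So 5040 − 1440 = 3600 arrangements keep them apart.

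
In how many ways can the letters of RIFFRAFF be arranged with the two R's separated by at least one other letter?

There are 8!/(4!·2!) = 840 arrangements of RIFFRAFF in total.
Arrangements with the R's together: treat RR as one letter, giving (7)!/(4!) = 210.
Subtracting, 840 − 210 = 630 arrangements keep the R's apart.

630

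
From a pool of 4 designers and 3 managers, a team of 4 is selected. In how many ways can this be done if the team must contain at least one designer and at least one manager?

34

Unrestricted: C(7,4) = 35 ways to pick any 4 of the 7.
Subtract selections that omit an entire group: no designers → C(3,4) = 0; no managers → C(4,4) = 1.
Both groups omitted at once is impossible, so 35 − 1 = 34.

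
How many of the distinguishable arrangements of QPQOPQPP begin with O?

With the first slot taken by O, it remains to arrange the other 7 letters (QPQPQPP).
Those 7 letters have P appearing 4 times and Q appearing 3 times, giving (7)!/(4!·3!) = 35.

35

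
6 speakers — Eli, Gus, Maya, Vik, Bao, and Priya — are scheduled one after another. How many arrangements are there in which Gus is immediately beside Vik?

240

Place the 4 others and the Gus-Vik pair as 5 objects in a line; the pair has 2 internal arrangements.
That gives 2 × 5! = 2 × 120 = 240.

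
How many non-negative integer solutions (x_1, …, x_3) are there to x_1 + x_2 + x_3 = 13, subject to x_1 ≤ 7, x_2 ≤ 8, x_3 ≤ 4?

25

By stars and bars, unrestricted non-negative solutions to x_1+…+x_3 = 13 number C(13+2,2) = 105.
Subtract solutions that violate a single cap (substitute x_i' = x_i − (cap_i+1)): x_1 ≥ 8 gives C(7,2) = 21; x_2 ≥ 9 gives C(6,2) = 15; x_3 ≥ 5 gives C(10,2) = 45. Together 81.
Add back pairs where two caps are both exceeded: 0 + 1 + 0 = 1.
By inclusion–exclusion the count is 105 − 81 + 1 = 25.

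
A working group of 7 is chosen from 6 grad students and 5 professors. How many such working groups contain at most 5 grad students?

325

Split by how many grad students are chosen (0 through 5).
Sum: C(6,0)·C(5,7) + C(6,1)·C(5,6) + C(6,2)·C(5,5) + C(6,3)·C(5,4) + C(6,4)·C(5,3) + C(6,5)·C(5,2) = 0 + 0 + 15 + 100 + 150 + 60 = 325.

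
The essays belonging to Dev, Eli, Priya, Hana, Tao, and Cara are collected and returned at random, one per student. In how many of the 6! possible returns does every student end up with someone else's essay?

265

Let Aᵢ be the assignments in which student i gets their own essay. We want the size of the complement of A₁∪…∪A_6.
By inclusion–exclusion this is Σ_{j=0}^{6} (−1)^j C(6,j)·(6−j)!.
Computing: 720 − 720 + 360 − 120 + 30 − 6 + 1 = 265.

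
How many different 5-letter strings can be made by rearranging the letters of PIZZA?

60

PIZZA has 5 letters with Z appearing twice.
The number of distinct arrangements is 5!/(2!) = 120/2 = 60.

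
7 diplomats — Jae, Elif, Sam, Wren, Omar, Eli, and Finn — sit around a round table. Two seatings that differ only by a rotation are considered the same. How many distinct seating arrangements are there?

Fix one person's seat to break rotational symmetry; the remaining 6 people can be arranged in (6)! = 720 ways.

720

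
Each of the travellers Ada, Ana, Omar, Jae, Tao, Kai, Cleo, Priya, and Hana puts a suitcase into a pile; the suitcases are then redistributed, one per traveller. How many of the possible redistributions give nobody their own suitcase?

133496

Count assignments avoiding every fixed point. For any j of the 9 travellers fixed to their own suitcase, the other 9−j can be arranged in (9−j)! ways.
By inclusion–exclusion this is Σ_{j=0}^{9} (−1)^j C(9,j)·(9−j)!.
Computing: 362880 − 362880 + 181440 − 60480 + 15120 − 3024 + 504 − 72 + 9 − 1 = 133496.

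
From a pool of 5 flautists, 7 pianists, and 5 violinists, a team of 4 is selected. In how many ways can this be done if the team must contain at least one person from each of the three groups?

1225

With no constraint there are C(17,4) = 2380 possible selections.
Subtract selections that omit an entire group: no flautists → C(12,4) = 495; no pianists → C(10,4) = 210; no violinists → C(12,4) = 495.
Add back selections omitting two groups (i.e. drawn from a single group): C(5,4) + C(7,4) + C(5,4) = 45.
By inclusion–exclusion: 2380 − 1200 + 45 = 1225.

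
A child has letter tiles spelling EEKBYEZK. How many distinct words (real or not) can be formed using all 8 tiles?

3360

The 8 letters of EEKBYEZK have repeats: E appearing 3 times and K appearing twice.
Dividing 8! = 40320 by 3!·2! = 12 for the repeated letters gives 3360.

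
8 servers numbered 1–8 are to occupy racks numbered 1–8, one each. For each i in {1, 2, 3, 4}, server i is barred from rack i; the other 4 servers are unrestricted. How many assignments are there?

24024

Let Aᵢ (for 1 ≤ i ≤ 4) be the placements that put server i in its forbidden rack. Any j of these fix j positions, leaving (8−j)! ways to fill the rest, and there are C(4,j) ways to pick which j.
By inclusion–exclusion, the number of valid placements is Σ_{j=0}^{4} (−1)^j C(4,j)·(8−j)!.
Computing: 40320 − 20160 + 4320 − 480 + 24 = 24024.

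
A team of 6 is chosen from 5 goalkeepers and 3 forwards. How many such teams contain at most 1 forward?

3

Split by how many forwards are chosen (0 through 1).
Sum: C(3,0)·C(5,6) + C(3,1)·C(5,5) = 0 + 3 = 3.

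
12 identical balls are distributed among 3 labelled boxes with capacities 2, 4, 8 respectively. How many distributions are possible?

Without the upper bounds there are C(14,2) = 91 ways to split 12 among 3 boxes.
Subtract solutions that violate a single cap (substitute x_i' = x_i − (cap_i+1)): x_1 ≥ 3 gives C(11,2) = 55; x_2 ≥ 5 gives C(9,2) = 36; x_3 ≥ 9 gives C(5,2) = 10. Together 101.
Add back pairs where two caps are both exceeded: 15 + 1 + 0 = 16.
By inclusion–exclusion the count is 91 − 101 + 16 = 6.

6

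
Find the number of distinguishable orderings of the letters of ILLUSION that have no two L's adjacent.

7560

There are 8!/(2!·2!) = 10080 arrangements of ILLUSION in total.
If the two L's are adjacent, glue them into one block, leaving 7 items to arrange: (7)!/(2!) = 2520 ways.
Hence 10080 − 2520 = 7560.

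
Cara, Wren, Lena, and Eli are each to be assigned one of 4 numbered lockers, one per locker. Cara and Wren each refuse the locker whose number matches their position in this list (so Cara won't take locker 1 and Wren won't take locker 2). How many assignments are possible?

Let Aᵢ (for i ∈ {1, 2}) be the placements that put person i in their forbidden locker. Any j of these fix j positions, leaving (4−j)! ways to fill the rest, and there are C(2,j) ways to pick which j.
By inclusion–exclusion, the number of valid placements is Σ_{j=0}^{2} (−1)^j C(2,j)·(4−j)!.
Computing: 24 − 12 + 2 = 14.

14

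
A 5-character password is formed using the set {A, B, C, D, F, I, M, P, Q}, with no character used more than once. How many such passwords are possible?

15120

This is a permutation of 5 out of 9: P(9,5) = 9!/4!.
9 × 8 × 7 × 6 × 5 = 15120.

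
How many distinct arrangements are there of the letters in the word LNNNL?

The 5 letters of LNNNL have repeats: L appearing twice and N appearing 3 times.
So there are 5! / (3!·2!) = 10 distinguishable arrangements.

10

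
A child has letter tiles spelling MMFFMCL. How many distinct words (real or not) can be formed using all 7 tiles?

MMFFMCL has 7 letters with F appearing twice and M appearing 3 times.
Dividing 7! = 5040 by 3!·2! = 12 for the repeated letters gives 420.

420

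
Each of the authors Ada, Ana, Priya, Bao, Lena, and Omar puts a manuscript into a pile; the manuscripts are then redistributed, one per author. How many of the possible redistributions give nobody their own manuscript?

Count assignments avoiding every fixed point. For any j of the 6 authors fixed to their own manuscript, the other 6−j can be arranged in (6−j)! ways.
By inclusion–exclusion this is Σ_{j=0}^{6} (−1)^j C(6,j)·(6−j)!.
Computing: 720 − 720 + 360 − 120 + 30 − 6 + 1 = 265.

265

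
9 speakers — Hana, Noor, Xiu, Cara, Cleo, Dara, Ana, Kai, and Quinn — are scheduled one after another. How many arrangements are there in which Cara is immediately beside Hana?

80640

Glue Cara and Hana into one block (2 internal orders), leaving 8 units to arrange in a row.
So the count is 2·(8)! = 80640.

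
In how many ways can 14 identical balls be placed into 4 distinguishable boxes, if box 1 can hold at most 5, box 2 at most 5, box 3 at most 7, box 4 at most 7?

196

By stars and bars, unrestricted non-negative solutions to x_1+…+x_4 = 14 number C(14+3,3) = 680.
Subtract solutions that violate a single cap (substitute x_i' = x_i − (cap_i+1)): x_1 ≥ 6 gives C(11,3) = 165; x_2 ≥ 6 gives C(11,3) = 165; x_3 ≥ 8 gives C(9,3) = 84; x_4 ≥ 8 gives C(9,3) = 84. Together 498.
Add back pairs where two caps are both exceeded: 10 + 1 + 1 + 1 + 1 + 0 = 14.
By inclusion–exclusion the count is 680 − 498 + 14 = 196.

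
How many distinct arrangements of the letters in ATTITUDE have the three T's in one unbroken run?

720

Treat the 3 copies of T as a single block. The multiset to arrange is then {TTT, A, D, E, I, U}, 6 items in all.
All 6 items are distinct, so there are (6)! = 720 arrangements.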